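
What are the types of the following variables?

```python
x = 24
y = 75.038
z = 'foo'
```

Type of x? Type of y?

x is int; y is float

int, float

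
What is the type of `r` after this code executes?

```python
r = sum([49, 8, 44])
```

sum() of ints returns int

int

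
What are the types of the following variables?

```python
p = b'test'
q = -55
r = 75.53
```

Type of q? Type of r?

q is int; r is float

int, float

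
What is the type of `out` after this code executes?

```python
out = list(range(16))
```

list(range(...)) returns list

list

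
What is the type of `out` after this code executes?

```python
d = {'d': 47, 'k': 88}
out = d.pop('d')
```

dict.pop() returns the value (int)

int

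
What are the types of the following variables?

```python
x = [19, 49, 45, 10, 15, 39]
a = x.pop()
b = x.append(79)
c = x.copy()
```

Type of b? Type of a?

list.append() returns None; list.pop() returns the element (int)

NoneType, int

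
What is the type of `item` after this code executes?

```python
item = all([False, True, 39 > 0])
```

all() returns bool

bool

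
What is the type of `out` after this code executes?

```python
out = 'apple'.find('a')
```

str.find() returns int (index, or -1)

int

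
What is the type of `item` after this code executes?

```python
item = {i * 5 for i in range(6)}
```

A set comprehension {expr for x in iterable} produces a set

set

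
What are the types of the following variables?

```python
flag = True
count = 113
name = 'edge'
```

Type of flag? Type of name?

flag is bool; name is str

bool, str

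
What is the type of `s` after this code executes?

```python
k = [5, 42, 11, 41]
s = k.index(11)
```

list.index() returns int

int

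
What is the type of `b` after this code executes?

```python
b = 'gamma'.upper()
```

str.upper() returns str

str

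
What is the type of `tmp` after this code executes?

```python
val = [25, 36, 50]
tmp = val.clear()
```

list.clear() returns None

NoneType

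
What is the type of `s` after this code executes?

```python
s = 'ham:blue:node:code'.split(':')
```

str.split() returns list

list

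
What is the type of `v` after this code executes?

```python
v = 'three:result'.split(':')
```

str.split() returns list

list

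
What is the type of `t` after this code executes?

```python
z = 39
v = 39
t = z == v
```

Equality comparison returns bool

bool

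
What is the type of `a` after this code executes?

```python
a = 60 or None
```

'or' returns first truthy value (60, int)

int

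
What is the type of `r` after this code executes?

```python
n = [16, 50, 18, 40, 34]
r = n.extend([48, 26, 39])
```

list.extend() returns None

NoneType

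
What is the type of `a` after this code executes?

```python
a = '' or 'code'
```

'or' returns first truthy value ('code', which is str)

str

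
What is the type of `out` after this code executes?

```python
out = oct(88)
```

oct() returns str representation

str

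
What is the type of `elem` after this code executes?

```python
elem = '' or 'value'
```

'or' returns first truthy value ('value', which is str)

str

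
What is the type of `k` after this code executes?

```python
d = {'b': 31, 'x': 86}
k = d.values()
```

.values() returns a dict_values view object

dict_values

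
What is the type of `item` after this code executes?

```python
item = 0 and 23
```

'and' returns the first falsy value (0, which is int)

int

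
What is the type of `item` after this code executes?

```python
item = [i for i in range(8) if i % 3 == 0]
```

A list comprehension [...] produces a list

list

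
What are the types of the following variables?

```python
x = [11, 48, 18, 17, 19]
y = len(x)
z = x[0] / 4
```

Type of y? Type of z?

len() returns int; int / int returns float

int, float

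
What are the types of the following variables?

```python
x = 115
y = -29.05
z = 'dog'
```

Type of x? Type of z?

x is int; z is str

int, str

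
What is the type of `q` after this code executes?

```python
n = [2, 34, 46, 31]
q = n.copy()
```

list.copy() returns list

list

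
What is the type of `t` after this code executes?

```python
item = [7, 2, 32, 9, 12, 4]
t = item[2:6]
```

Slicing a list always returns a list

list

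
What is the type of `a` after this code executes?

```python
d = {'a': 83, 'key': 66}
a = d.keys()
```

.keys() returns a dict_keys view object

dict_keys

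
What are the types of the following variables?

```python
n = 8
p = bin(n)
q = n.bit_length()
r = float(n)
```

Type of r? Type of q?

float() returns float; int.bit_length() returns int

float, int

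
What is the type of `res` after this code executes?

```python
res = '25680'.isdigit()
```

str.isdigit() returns bool

bool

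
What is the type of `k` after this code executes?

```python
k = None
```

None has type NoneType

NoneType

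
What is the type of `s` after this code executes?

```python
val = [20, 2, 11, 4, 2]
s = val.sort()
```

list.sort() returns None (sorts in place)

NoneType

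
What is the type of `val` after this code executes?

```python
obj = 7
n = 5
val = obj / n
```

int / int always returns float in Python 3 (7 / 5 = 1.4)

float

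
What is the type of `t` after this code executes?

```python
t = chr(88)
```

chr() returns str (single character)

str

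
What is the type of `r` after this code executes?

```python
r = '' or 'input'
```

'or' returns first truthy value ('input', which is str)

str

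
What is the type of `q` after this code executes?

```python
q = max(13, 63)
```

max() of ints returns int

int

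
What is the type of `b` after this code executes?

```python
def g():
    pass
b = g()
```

A function with no return statement returns None

NoneType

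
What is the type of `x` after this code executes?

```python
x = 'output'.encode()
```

str.encode() returns bytes

bytes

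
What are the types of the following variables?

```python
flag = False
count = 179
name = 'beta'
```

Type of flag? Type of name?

flag is bool; name is str

bool, str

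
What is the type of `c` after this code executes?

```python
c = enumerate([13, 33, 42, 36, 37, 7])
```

enumerate() returns an enumerate iterator object

enumerate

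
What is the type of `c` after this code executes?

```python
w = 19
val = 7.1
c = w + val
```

int + float returns float (19 + 7.1 = 26.1)

float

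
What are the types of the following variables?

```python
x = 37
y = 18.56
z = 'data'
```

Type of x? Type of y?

x is int; y is float

int, float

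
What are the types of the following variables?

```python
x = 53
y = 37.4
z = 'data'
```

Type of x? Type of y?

x is int; y is float

int, float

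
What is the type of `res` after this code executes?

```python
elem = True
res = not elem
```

'not' always returns bool

bool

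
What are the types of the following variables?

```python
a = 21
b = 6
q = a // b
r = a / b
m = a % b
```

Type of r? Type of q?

int / int returns float; int // int returns int

float, int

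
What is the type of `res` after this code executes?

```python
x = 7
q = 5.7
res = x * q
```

int * float returns float (7 * 5.7 = 39.9)

float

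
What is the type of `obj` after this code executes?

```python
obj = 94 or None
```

'or' returns first truthy value (94, int)

int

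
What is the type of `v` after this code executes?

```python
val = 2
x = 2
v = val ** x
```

int ** positive int returns int (2 ** 2 = 4)

int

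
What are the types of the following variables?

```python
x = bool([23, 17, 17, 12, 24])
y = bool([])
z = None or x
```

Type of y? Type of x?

bool() returns bool; bool() returns bool

bool, bool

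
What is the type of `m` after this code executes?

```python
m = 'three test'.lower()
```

str.lower() returns str

str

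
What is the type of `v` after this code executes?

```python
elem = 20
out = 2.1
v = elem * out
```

int * float returns float (20 * 2.1 = 42.0)

float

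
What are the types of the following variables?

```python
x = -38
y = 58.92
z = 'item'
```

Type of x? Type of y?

x is int; y is float

int, float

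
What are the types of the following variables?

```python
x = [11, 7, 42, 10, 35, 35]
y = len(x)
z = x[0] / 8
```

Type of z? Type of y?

int / int returns float; len() returns int

float, int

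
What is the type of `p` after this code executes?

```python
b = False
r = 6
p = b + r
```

bool + int returns int (False is 0, so 0 + 6 = 6)

int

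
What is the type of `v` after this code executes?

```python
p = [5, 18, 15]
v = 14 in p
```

'in' operator returns bool

bool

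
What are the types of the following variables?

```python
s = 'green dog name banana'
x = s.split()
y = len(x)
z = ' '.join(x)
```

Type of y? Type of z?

len() returns int; str.join() returns str

int, str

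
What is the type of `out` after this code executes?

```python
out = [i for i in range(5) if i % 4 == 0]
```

A list comprehension [...] produces a list

list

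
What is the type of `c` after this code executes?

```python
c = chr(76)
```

chr() returns str (single character)

str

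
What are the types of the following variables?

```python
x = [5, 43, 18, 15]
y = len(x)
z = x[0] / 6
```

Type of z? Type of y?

int / int returns float; len() returns int

float, int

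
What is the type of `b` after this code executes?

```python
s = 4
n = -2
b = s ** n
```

int ** negative int returns float

float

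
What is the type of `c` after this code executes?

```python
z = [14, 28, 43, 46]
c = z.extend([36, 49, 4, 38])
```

list.extend() returns None

NoneType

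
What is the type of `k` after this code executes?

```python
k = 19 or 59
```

'or' returns the first truthy value (19, which is int)

int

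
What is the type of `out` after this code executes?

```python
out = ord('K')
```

ord() returns int (Unicode code point)

int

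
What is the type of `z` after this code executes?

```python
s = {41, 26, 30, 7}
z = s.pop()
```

Popping from a set of ints returns int

int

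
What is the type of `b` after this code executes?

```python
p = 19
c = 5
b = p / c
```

int / int always returns float in Python 3 (19 / 5 = 3.8)

float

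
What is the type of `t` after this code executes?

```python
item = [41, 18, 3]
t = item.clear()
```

list.clear() returns None

NoneType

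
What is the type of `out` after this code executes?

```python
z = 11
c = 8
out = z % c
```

int % int returns int (11 % 8 = 3)

int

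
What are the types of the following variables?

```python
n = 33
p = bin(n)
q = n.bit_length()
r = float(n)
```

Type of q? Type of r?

int.bit_length() returns int; float() returns float

int, float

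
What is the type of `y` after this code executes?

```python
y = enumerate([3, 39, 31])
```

enumerate() returns an enumerate iterator object

enumerate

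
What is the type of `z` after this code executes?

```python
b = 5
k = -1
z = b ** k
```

int ** negative int returns float

float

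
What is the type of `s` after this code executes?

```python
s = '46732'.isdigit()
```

str.isdigit() returns bool

bool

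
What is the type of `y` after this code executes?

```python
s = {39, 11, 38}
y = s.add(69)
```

set.add() returns None (mutates in place)

NoneType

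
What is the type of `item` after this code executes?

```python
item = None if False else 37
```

Ternary: condition is False, else branch (37) taken → int

int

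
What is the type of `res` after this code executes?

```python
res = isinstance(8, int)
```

isinstance() returns bool

bool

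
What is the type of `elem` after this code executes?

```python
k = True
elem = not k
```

'not' always returns bool

bool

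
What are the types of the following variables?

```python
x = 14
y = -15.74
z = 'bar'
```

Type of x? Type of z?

x is int; z is str

int, str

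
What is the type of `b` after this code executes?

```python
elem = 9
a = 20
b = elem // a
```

int // int returns int (9 // 20 = 0)

int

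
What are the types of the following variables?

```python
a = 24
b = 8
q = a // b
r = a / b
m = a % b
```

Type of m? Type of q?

int % int returns int; int // int returns int

int, int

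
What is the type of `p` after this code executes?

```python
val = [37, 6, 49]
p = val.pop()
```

list.pop() returns the popped element (int here)

int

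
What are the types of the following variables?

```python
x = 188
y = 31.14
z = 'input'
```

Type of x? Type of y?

x is int; y is float

int, float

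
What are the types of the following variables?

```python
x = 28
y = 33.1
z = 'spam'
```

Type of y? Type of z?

y is float; z is str

float, str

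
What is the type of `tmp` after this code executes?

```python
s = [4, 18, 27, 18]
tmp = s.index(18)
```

list.index() returns int

int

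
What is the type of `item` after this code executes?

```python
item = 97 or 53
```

'or' returns the first truthy value (97, which is int)

int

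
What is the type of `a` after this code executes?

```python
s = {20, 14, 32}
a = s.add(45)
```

set.add() returns None (mutates in place)

NoneType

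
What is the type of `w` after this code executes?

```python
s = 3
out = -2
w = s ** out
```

int ** negative int returns float

float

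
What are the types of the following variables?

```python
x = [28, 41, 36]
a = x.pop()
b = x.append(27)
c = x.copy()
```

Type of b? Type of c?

list.append() returns None; list.copy() returns list

NoneType, list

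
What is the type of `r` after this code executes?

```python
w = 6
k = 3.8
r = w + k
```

int + float returns float (6 + 3.8 = 9.8)

float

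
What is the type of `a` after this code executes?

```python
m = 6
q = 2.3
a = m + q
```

int + float returns float (6 + 2.3 = 8.3)

float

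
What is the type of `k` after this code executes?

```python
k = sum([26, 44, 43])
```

sum() of ints returns int

int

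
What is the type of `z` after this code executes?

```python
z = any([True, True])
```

any() returns bool

bool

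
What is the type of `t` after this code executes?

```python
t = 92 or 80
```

'or' returns the first truthy value (92, which is int)

int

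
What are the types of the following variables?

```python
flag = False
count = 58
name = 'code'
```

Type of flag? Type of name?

flag is bool; name is str

bool, str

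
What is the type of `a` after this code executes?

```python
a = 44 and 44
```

'and' returns the last value when all truthy (44, which is int)

int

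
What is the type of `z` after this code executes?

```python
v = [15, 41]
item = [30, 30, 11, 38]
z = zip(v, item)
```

zip() returns a zip iterator object

zip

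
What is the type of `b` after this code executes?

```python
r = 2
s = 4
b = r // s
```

int // int returns int (2 // 4 = 0)

int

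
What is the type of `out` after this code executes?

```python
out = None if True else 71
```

Ternary: condition is True, if branch (None) taken → NoneType

NoneType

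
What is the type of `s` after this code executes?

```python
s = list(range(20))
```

list(range(...)) returns list

list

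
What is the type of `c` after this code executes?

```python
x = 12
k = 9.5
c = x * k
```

int * float returns float (12 * 9.5 = 114.0)

float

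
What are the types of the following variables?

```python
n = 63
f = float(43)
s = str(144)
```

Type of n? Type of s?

n is int; s is str

int, str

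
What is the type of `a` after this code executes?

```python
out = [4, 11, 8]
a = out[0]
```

Indexing a list of ints returns int (out[0] = 4)

int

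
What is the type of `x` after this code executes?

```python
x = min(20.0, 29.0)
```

min() of floats returns float

float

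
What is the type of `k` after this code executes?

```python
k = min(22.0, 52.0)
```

min() of floats returns float

float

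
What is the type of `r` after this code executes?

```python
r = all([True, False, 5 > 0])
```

all() returns bool

bool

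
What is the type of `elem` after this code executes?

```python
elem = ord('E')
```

ord() returns int (Unicode code point)

int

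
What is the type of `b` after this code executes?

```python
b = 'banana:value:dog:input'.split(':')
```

str.split() returns list

list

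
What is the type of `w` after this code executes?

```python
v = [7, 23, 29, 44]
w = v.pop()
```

list.pop() returns the popped element (int here)

int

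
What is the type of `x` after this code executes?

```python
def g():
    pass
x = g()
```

A function with no return statement returns None

NoneType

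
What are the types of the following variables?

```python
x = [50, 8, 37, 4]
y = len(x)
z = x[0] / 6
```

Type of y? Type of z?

len() returns int; int / int returns float

int, float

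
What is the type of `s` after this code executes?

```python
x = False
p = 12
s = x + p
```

bool + int returns int (False is 0, so 0 + 12 = 12)

int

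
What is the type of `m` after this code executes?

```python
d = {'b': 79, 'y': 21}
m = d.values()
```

.values() returns a dict_values view object

dict_values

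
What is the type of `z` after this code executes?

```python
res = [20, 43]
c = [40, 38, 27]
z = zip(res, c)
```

zip() returns a zip iterator object

zip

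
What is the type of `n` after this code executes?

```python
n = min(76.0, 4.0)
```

min() of floats returns float

float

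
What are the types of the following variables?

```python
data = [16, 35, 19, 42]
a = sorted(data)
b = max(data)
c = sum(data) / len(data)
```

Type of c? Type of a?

int / int returns float; sorted() returns list

float, list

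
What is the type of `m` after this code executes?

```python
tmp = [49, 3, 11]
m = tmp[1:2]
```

Slicing a list always returns a list

list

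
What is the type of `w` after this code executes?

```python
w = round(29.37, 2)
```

round() with ndigits arg returns float

float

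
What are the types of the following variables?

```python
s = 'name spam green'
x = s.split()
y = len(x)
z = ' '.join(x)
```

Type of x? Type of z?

str.split() returns list; str.join() returns str

list, str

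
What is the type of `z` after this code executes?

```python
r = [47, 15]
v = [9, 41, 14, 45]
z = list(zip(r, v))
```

list(zip(...)) returns a list of tuples

list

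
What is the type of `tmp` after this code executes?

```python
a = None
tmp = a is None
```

'is' comparison returns bool

bool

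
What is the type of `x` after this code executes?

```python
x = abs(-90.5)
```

abs() of float returns float

float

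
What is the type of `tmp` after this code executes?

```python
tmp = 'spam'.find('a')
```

str.find() returns int (index, or -1)

int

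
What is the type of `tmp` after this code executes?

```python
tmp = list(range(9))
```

list(range(...)) returns list

list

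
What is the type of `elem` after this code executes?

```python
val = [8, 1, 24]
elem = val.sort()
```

list.sort() returns None (sorts in place)

NoneType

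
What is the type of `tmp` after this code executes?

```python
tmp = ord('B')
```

ord() returns int (Unicode code point)

int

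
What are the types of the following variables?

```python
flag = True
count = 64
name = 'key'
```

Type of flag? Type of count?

flag is bool; count is int

bool, int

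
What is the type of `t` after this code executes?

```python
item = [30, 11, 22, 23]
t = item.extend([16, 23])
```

list.extend() returns None

NoneType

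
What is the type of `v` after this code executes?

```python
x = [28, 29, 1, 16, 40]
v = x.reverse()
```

list.reverse() returns None

NoneType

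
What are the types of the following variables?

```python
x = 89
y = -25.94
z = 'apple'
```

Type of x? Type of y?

x is int; y is float

int, float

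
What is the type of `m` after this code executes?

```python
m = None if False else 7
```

Ternary: condition is False, else branch (7) taken → int

int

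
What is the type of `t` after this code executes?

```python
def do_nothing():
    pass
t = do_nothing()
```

A function with no return statement returns None

NoneType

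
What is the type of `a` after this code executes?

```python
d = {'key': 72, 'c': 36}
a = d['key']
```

Accessing dict[str, int] with key 'key' returns int value 72

int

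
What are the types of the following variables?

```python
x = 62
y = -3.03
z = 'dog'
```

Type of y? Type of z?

y is float; z is str

float, str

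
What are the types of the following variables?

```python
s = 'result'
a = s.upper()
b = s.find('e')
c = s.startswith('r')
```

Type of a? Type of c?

str.upper() returns str; str.startswith() returns bool

str, bool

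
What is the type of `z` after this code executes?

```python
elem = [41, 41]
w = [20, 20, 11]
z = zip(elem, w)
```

zip() returns a zip iterator object

zip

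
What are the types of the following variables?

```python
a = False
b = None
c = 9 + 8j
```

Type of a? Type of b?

a is bool; b is NoneType

bool, NoneType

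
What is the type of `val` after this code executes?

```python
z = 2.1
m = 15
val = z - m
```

float - int returns float (2.1 - 15 = -12.9)

float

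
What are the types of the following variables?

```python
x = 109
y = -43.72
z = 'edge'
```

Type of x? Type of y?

x is int; y is float

int, float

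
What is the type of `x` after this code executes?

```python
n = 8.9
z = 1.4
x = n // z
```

float // float returns float (floor division preserves float type)

float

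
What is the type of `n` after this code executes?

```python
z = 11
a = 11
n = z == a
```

Equality comparison returns bool

bool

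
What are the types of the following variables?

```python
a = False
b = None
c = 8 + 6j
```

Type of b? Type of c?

b is NoneType; c is complex

NoneType, complex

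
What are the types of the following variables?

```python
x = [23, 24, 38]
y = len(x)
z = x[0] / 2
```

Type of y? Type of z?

len() returns int; int / int returns float

int, float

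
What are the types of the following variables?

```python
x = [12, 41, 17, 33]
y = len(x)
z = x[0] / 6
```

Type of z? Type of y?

int / int returns float; len() returns int

float, int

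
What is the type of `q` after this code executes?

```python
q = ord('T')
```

ord() returns int (Unicode code point)

int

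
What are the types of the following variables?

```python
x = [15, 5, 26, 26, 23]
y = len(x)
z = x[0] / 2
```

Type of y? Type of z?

len() returns int; int / int returns float

int, float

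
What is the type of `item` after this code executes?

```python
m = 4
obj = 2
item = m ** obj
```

int ** positive int returns int (4 ** 2 = 16)

int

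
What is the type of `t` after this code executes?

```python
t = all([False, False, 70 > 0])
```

all() returns bool

bool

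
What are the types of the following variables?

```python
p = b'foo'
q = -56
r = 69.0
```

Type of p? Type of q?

p is bytes; q is int

bytes, int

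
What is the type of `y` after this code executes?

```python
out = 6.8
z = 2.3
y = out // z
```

float // float returns float (floor division preserves float type)

float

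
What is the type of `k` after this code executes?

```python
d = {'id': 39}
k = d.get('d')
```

dict.get() returns None when key 'd' is not found and no default given

NoneType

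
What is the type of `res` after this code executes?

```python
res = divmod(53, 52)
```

divmod() returns a tuple (quotient, remainder)

tuple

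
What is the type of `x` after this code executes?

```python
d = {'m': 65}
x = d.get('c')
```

dict.get() returns None when key 'c' is not found and no default given

NoneType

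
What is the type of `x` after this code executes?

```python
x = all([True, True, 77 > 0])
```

all() returns bool

bool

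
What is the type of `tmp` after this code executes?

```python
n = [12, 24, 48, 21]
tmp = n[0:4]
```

Slicing a list always returns a list

list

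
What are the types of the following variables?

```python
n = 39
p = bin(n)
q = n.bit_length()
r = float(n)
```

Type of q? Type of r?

int.bit_length() returns int; float() returns float

int, float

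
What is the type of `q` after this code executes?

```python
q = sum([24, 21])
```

sum() of ints returns int

int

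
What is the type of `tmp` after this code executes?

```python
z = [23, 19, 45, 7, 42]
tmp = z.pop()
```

list.pop() returns the popped element (int here)

int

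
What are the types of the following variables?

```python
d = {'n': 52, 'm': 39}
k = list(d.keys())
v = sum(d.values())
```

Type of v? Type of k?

sum of int values returns int; list(...) returns list

int, list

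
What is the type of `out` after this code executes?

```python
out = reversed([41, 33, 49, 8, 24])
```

reversed() on a list returns a list_reverseiterator

list_reverseiterator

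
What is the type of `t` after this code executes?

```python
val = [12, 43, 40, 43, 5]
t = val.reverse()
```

list.reverse() returns None

NoneType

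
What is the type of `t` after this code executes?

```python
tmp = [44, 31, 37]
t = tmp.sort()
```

list.sort() returns None (sorts in place)

NoneType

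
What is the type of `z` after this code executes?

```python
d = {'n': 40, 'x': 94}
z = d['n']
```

Accessing dict[str, int] with key 'n' returns int value 40

int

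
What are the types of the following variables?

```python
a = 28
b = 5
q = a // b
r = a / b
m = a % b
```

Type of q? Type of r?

int // int returns int; int / int returns float

int, float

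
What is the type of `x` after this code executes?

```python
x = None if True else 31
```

Ternary: condition is True, if branch (None) taken → NoneType

NoneType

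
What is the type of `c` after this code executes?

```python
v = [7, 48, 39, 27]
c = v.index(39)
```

list.index() returns int

int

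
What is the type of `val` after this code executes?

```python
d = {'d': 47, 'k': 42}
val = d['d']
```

Accessing dict[str, int] with key 'd' returns int value 47

int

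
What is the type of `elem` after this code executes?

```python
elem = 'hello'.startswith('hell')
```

str.startswith() returns bool

bool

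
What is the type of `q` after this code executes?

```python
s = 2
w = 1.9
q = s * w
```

int * float returns float (2 * 1.9 = 3.8)

float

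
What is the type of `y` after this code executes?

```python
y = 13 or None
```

'or' returns first truthy value (13, int)

int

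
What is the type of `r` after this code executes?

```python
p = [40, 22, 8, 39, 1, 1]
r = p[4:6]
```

Slicing a list always returns a list

list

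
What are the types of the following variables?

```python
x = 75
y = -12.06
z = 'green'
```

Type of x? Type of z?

x is int; z is str

int, str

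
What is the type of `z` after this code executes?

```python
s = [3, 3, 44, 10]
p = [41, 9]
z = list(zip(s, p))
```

list(zip(...)) returns a list of tuples

list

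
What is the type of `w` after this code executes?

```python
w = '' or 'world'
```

'or' returns first truthy value ('world', which is str)

str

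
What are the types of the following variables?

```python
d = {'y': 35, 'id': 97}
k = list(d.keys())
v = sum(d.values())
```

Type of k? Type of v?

list(...) returns list; sum of int values returns int

list, int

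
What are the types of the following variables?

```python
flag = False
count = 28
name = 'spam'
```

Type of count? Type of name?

count is int; name is str

int, str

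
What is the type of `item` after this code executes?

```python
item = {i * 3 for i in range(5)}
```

A set comprehension {expr for x in iterable} produces a set

set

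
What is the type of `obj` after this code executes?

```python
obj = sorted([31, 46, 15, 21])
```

sorted() always returns list

list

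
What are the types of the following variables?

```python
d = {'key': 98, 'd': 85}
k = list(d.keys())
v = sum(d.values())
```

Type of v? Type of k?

sum of int values returns int; list(...) returns list

int, list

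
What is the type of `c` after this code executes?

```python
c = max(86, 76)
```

max() of ints returns int

int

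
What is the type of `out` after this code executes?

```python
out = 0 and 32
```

'and' returns the first falsy value (0, which is int)

int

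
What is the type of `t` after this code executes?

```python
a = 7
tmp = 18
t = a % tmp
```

int % int returns int (7 % 18 = 7)

int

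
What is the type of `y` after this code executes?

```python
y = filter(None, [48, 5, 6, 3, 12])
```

filter() returns a filter iterator object

filter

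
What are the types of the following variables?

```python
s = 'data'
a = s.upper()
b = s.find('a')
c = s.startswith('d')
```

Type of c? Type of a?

str.startswith() returns bool; str.upper() returns str

bool, str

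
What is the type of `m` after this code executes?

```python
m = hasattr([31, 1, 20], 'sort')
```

hasattr() returns bool

bool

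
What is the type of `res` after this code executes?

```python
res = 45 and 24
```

'and' returns the last value when all truthy (24, which is int)

int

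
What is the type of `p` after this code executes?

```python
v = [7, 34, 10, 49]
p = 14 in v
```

'in' operator returns bool

bool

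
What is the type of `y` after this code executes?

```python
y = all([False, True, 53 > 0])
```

all() returns bool

bool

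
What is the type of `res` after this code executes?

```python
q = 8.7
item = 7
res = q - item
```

float - int returns float (8.7 - 7 = 1.7)

float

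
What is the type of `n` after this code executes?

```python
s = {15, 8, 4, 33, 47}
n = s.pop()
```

Popping from a set of ints returns int

int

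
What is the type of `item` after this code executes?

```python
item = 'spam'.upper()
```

str.upper() returns str

str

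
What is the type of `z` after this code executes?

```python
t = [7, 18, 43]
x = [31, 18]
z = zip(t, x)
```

zip() returns a zip iterator object

zip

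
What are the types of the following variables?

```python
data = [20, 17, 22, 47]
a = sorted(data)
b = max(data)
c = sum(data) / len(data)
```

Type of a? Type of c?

sorted() returns list; int / int returns float

list, float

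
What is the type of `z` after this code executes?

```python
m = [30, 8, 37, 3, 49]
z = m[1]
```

Indexing a list of ints returns int (m[1] = 8)

int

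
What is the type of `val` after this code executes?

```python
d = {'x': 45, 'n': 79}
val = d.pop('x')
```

dict.pop() returns the value (int)

int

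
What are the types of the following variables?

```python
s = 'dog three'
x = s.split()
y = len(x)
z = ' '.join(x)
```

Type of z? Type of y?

str.join() returns str; len() returns int

str, int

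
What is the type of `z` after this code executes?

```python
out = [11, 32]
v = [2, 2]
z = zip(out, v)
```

zip() returns a zip iterator object

zip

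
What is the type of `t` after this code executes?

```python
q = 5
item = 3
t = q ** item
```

int ** positive int returns int (5 ** 3 = 125)

int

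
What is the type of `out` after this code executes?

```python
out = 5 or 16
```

'or' returns the first truthy value (5, which is int)

int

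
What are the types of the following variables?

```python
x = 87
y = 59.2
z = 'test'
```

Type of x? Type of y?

x is int; y is float

int, float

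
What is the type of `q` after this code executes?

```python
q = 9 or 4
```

'or' returns the first truthy value (9, which is int)

int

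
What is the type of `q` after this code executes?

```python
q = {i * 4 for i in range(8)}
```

A set comprehension {expr for x in iterable} produces a set

set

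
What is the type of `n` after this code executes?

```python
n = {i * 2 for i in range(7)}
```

A set comprehension {expr for x in iterable} produces a set

set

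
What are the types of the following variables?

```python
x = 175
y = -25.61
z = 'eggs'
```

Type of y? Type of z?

y is float; z is str

float, str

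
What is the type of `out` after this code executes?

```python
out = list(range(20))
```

list(range(...)) returns list

list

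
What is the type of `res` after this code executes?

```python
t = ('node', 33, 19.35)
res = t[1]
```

Index 1 of tuple is 33 which is int

int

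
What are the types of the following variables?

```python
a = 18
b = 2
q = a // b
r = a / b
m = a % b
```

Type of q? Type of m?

int // int returns int; int % int returns int

int, int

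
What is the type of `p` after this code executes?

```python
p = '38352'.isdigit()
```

str.isdigit() returns bool

bool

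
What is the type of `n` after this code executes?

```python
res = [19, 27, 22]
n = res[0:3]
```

Slicing a list always returns a list

list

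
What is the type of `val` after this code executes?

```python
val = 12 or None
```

'or' returns first truthy value (12, int)

int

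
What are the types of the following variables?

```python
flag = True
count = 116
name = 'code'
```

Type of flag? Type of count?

flag is bool; count is int

bool, int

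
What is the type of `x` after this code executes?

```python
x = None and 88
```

'and' returns first falsy value (None)

NoneType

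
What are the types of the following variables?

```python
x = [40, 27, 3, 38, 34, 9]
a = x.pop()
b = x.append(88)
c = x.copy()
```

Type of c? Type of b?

list.copy() returns list; list.append() returns None

list, NoneType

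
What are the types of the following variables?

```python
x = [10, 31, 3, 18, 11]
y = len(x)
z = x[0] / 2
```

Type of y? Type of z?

len() returns int; int / int returns float

int, float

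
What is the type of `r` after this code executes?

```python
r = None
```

None has type NoneType

NoneType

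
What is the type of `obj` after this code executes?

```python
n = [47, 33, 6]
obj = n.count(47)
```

list.count() returns int

int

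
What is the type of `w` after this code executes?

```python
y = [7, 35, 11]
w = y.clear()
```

list.clear() returns None

NoneType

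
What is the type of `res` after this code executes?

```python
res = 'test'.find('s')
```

str.find() returns int (index, or -1)

int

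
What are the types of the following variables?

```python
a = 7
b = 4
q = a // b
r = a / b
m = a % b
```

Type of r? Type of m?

int / int returns float; int % int returns int

float, int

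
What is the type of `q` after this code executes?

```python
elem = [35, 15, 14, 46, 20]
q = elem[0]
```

Indexing a list of ints returns int (elem[0] = 35)

int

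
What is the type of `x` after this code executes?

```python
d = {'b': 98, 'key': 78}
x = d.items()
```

dict.items() returns a dict_items view

dict_items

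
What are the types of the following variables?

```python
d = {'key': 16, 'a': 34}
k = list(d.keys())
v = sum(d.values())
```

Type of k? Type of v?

list(...) returns list; sum of int values returns int

list, int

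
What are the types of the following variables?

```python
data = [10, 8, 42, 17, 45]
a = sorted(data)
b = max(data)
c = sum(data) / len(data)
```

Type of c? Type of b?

int / int returns float; max of ints returns int

float, int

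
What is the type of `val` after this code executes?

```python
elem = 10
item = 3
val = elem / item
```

int / int always returns float in Python 3 (10 / 3 = 3.33333)

float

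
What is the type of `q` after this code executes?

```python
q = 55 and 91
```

'and' returns the last value when all truthy (91, which is int)

int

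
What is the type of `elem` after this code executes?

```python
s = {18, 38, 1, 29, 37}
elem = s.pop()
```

Popping from a set of ints returns int

int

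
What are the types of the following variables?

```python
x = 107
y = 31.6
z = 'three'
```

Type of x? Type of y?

x is int; y is float

int, float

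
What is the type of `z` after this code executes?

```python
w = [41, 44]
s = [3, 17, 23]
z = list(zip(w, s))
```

list(zip(...)) returns a list of tuples

list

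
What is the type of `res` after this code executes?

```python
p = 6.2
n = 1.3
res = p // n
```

float // float returns float (floor division preserves float type)

float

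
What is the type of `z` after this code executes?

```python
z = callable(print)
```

callable() returns bool

bool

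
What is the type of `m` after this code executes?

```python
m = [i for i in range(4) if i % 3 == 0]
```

A list comprehension [...] produces a list

list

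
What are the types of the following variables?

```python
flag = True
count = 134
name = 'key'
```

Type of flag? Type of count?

flag is bool; count is int

bool, int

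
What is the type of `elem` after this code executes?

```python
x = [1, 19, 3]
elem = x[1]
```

Indexing a list of ints returns int (x[1] = 19)

int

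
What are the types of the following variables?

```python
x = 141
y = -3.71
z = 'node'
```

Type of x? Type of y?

x is int; y is float

int, float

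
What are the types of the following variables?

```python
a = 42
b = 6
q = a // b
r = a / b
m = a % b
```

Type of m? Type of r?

int % int returns int; int / int returns float

int, float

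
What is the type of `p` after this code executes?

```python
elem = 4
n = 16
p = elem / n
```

int / int always returns float in Python 3 (4 / 16 = 0.25)

float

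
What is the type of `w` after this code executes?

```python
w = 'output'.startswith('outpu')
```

str.startswith() returns bool

bool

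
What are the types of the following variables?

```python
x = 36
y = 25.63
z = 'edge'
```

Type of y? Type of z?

y is float; z is str

float, str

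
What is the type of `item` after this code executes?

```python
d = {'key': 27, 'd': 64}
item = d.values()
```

.values() returns a dict_values view object

dict_values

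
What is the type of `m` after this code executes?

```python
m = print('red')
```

print() returns None

NoneType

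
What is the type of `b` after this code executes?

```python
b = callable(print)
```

callable() returns bool

bool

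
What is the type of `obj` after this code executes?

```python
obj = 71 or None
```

'or' returns first truthy value (71, int)

int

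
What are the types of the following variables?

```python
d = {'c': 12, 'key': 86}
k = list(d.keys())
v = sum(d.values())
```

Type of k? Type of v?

list(...) returns list; sum of int values returns int

list, int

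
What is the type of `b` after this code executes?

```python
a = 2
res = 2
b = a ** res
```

int ** positive int returns int (2 ** 2 = 4)

int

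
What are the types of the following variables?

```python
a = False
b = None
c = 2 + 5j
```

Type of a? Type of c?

a is bool; c is complex

bool, complex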